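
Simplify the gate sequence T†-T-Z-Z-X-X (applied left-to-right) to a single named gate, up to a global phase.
I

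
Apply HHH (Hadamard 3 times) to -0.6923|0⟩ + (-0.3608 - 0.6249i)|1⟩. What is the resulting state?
(-0.7447 - 0.4419i)|0⟩ + (-0.2344 + 0.4419i)|1⟩

H² = I, so H^3 = H: a single Hadamard. With (a, b) = (-0.6923, (-0.3608 - 0.6249i)), H gives ((a + b)/√2, (a − b)/√2) = ((-0.7447 - 0.4419i), (-0.2344 + 0.4419i)).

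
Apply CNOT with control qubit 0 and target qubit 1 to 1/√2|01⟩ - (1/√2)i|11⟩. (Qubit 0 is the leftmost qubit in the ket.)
1/√2|01⟩ - (1/√2)i|10⟩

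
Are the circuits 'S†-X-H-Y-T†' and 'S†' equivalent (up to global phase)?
No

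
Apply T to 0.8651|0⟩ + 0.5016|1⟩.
0.8651|0⟩ + (0.3547 + 0.3547i)|1⟩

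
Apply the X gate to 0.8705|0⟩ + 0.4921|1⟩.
0.4921|0⟩ + 0.8705|1⟩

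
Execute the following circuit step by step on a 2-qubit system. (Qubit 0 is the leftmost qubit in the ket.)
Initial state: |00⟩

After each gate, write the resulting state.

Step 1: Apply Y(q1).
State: i|01⟩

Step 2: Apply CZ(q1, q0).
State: i|01⟩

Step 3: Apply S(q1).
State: -|01⟩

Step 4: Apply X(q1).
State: -|00⟩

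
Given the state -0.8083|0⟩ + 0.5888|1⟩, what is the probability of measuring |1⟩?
0.3467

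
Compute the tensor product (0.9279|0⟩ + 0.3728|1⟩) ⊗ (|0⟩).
0.9279|00⟩ + 0.3728|10⟩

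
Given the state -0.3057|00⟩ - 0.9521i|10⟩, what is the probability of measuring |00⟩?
0.09345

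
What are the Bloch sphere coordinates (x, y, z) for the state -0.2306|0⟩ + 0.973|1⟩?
(-0.4487, 0, -0.8936)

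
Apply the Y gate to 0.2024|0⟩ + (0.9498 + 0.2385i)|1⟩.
(0.2385 - 0.9498i)|0⟩ + 0.2024i|1⟩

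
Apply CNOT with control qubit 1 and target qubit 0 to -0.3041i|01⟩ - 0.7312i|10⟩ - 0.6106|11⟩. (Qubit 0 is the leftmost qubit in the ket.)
-0.6106|01⟩ - 0.7312i|10⟩ - 0.3041i|11⟩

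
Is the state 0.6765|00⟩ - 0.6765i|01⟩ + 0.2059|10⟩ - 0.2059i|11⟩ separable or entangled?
Separable

Writing the state as a|00⟩ + b|01⟩ + c|10⟩ + d|11⟩, it is a product state iff ad − bc = 0.
Here (a, b, c, d) = (0.6765, -0.6765i, 0.2059, -0.2059i): ad − bc = (0.6765)(-0.2059i) − (-0.6765i)(0.2059) = 0, so the state is separable.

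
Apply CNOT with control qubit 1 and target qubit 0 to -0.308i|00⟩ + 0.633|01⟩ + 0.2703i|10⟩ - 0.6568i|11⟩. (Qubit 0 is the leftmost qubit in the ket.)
-0.308i|00⟩ - 0.6568i|01⟩ + 0.2703i|10⟩ + 0.633|11⟩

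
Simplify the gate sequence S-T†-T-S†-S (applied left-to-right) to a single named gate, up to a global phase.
S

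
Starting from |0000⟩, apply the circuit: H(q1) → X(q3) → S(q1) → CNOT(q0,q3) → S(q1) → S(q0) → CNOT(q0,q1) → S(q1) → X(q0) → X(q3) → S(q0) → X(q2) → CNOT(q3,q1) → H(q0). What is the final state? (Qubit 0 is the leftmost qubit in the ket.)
(1/2)i|0010⟩ + 1/2|0110⟩ - (1/2)i|1010⟩ - 1/2|1110⟩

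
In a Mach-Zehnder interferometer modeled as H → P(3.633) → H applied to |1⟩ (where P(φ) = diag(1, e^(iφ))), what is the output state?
(0.9408 + 0.2359i)|0⟩ + (0.05917 - 0.2359i)|1⟩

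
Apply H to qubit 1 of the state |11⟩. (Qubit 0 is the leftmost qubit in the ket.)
1/√2|10⟩ - 1/√2|11⟩

H on qubit 1 mixes each pair of kets that differ only in qubit 1: amplitudes (a, b) of (|…0…⟩, |…1…⟩) become ((a + b)/√2, (a − b)/√2). Kets absent from the input have amplitude 0.
(|10⟩, |11⟩): (a, b) = (0, 1) → (1/√2, -1/√2)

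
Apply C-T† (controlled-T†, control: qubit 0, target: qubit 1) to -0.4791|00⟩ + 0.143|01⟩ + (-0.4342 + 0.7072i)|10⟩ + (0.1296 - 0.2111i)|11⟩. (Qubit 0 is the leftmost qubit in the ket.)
-0.4791|00⟩ + 0.143|01⟩ + (-0.4342 + 0.7072i)|10⟩ + (-0.05763 - 0.2409i)|11⟩

C-T† leaves the control-|0⟩ kets |00⟩, |01⟩ unchanged and applies T† to qubit 1 on the control-|1⟩ pair (|10⟩, |11⟩).
T† = [[1, 0], [0, (1/√2 - (1/√2)i)]].
With a = amp(|10⟩) = (-0.4342 + 0.7072i) and b = amp(|11⟩) = (0.1296 - 0.2111i):
new amp(|10⟩) = (1)·a = (-0.4342 + 0.7072i)
new amp(|11⟩) = (1/√2 - (1/√2)i)·b = (-0.05763 - 0.2409i)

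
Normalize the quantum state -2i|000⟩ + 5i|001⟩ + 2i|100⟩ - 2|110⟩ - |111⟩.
-0.3244i|000⟩ + 0.8111i|001⟩ + 0.3244i|100⟩ - 0.3244|110⟩ - 0.1622|111⟩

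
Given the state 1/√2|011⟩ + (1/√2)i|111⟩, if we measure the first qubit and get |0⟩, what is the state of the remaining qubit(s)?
|11⟩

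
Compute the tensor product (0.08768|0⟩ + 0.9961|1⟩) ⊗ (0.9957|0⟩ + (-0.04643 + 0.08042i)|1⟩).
0.0873|00⟩ + (-0.004071 + 0.007051i)|01⟩ + 0.9918|10⟩ + (-0.04625 + 0.08011i)|11⟩

amp(|b₁b₂…⟩) = product of the factor amplitudes for bits b₁, b₂, …; only kets whose every factor amplitude is nonzero survive.
|00⟩: (0.08768)(0.9957) = 0.0873
|01⟩: (0.08768)(-0.04643 + 0.08042i) = (-0.004071 + 0.007051i)
|10⟩: (0.9961)(0.9957) = 0.9918
|11⟩: (0.9961)(-0.04643 + 0.08042i) = (-0.04625 + 0.08011i)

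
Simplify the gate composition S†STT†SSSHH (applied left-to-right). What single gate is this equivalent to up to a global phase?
S†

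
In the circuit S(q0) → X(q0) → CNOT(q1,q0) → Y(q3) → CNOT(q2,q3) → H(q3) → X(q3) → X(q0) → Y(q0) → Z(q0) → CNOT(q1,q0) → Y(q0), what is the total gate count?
12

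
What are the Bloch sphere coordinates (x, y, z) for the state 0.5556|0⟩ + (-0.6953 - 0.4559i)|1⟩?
(-0.7726, -0.5066, -0.3826)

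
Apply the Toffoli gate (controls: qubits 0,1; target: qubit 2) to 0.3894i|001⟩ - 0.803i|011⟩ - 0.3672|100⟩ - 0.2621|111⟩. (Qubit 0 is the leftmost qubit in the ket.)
0.3894i|001⟩ - 0.803i|011⟩ - 0.3672|100⟩ - 0.2621|110⟩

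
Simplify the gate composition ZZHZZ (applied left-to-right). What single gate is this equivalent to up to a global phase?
H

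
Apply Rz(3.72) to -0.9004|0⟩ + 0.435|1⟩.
(0.2568 + 0.863i)|0⟩ + (-0.1241 + 0.4169i)|1⟩

Rz(3.72) = [[e^(−iθ/2), 0], [0, e^(iθ/2)]] with e^(±iθ/2) = cos(θ/2) ± i·sin(θ/2); θ = 3.72, cos(θ/2) ≈ -0.285189, sin(θ/2) ≈ 0.958471.
With a = amp(|0⟩) = -0.9004 and b = amp(|1⟩) = 0.435:
new amp(|0⟩) = (-0.285189 - 0.958471i)·a = (0.2568 + 0.863i)
new amp(|1⟩) = (-0.285189 + 0.958471i)·b = (-0.1241 + 0.4169i)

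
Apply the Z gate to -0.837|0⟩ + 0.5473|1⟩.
-0.837|0⟩ - 0.5473|1⟩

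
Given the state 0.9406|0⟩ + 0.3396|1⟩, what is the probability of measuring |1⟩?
0.1153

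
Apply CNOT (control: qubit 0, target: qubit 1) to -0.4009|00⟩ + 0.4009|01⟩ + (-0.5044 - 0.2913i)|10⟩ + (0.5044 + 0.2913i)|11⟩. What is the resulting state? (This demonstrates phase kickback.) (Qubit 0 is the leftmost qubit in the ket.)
-0.4009|00⟩ + 0.4009|01⟩ + (0.5044 + 0.2913i)|10⟩ + (-0.5044 - 0.2913i)|11⟩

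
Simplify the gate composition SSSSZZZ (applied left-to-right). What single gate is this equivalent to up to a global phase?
Z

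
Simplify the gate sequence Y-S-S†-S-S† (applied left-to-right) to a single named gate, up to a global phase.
Y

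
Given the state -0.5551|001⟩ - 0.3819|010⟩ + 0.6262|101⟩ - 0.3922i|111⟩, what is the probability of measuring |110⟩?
0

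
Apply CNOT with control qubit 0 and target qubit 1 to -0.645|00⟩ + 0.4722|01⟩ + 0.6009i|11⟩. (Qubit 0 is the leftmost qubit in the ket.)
-0.645|00⟩ + 0.4722|01⟩ + 0.6009i|10⟩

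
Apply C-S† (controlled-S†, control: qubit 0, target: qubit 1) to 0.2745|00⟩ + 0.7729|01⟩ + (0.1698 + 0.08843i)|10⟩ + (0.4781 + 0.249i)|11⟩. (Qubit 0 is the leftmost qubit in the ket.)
0.2745|00⟩ + 0.7729|01⟩ + (0.1698 + 0.08843i)|10⟩ + (0.249 - 0.4781i)|11⟩

C-S† leaves the control-|0⟩ kets |00⟩, |01⟩ unchanged and applies S† to qubit 1 on the control-|1⟩ pair (|10⟩, |11⟩).
S† = [[1, 0], [0, -i]].
With a = amp(|10⟩) = (0.1698 + 0.08843i) and b = amp(|11⟩) = (0.4781 + 0.249i):
new amp(|10⟩) = (1)·a = (0.1698 + 0.08843i)
new amp(|11⟩) = (-i)·b = (0.249 - 0.4781i)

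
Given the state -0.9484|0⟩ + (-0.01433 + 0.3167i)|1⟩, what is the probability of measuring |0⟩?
0.8995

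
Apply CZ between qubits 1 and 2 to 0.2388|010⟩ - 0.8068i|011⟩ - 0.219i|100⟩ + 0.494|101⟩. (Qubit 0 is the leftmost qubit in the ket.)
0.2388|010⟩ + 0.8068i|011⟩ - 0.219i|100⟩ + 0.494|101⟩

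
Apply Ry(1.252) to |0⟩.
0.8104|0⟩ + 0.5859|1⟩

Ry(1.252) = [[cos(θ/2), −sin(θ/2)], [sin(θ/2), cos(θ/2)]]; θ = 1.252, cos(θ/2) ≈ 0.810378, sin(θ/2) ≈ 0.585908.
With a = amp(|0⟩) = 1 and b = amp(|1⟩) = 0:
new amp(|0⟩) = (0.810378)·a + (-0.585908)·b = 0.8104
new amp(|1⟩) = (0.585908)·a + (0.810378)·b = 0.5859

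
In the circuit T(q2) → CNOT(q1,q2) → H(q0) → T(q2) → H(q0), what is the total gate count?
5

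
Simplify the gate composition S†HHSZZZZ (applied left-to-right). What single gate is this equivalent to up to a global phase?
I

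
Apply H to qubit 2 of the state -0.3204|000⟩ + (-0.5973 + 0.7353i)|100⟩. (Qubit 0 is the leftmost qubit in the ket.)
-0.2266|000⟩ - 0.2266|001⟩ + (-0.4224 + 0.5199i)|100⟩ + (-0.4224 + 0.5199i)|101⟩

H on qubit 2 mixes each pair of kets that differ only in qubit 2: amplitudes (a, b) of (|…0…⟩, |…1…⟩) become ((a + b)/√2, (a − b)/√2). Kets absent from the input have amplitude 0.
(|000⟩, |001⟩): (a, b) = (-0.3204, 0) → (-0.2266, -0.2266)
(|100⟩, |101⟩): (a, b) = ((-0.5973 + 0.7353i), 0) → ((-0.4224 + 0.5199i), (-0.4224 + 0.5199i))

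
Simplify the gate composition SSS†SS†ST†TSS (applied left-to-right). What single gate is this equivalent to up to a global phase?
I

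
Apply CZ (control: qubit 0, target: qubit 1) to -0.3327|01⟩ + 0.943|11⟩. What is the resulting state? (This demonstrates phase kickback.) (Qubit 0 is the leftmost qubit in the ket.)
-0.3327|01⟩ - 0.943|11⟩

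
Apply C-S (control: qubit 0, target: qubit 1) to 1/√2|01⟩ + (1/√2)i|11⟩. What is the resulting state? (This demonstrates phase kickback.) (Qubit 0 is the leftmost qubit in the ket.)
1/√2|01⟩ - 1/√2|11⟩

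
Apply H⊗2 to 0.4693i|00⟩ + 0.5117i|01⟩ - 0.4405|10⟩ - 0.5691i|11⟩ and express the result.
(-0.2203 + 0.206i)|00⟩ + (-0.2203 + 0.2634i)|01⟩ + (0.2203 + 0.7751i)|10⟩ + (0.2203 - 0.3058i)|11⟩

H⊗2 gives amp(|y⟩) = (1/2) Σ_x (−1)^(x·y) amp(|x⟩), where x·y is the number of positions in which both x and y have a 1.
|00⟩: (0.4693i + 0.5117i - 0.4405 - 0.5691i)/2 = (-0.2203 + 0.206i)
|01⟩: (0.4693i - 0.5117i - 0.4405 + 0.5691i)/2 = (-0.2203 + 0.2634i)
|10⟩: (0.4693i + 0.5117i + 0.4405 + 0.5691i)/2 = (0.2203 + 0.7751i)
|11⟩: (0.4693i - 0.5117i + 0.4405 - 0.5691i)/2 = (0.2203 - 0.3058i)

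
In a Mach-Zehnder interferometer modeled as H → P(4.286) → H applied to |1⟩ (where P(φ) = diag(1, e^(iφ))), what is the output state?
(0.7068 + 0.4552i)|0⟩ + (0.2932 - 0.4552i)|1⟩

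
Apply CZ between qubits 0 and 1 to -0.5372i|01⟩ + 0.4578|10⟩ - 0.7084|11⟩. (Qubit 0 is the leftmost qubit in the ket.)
-0.5372i|01⟩ + 0.4578|10⟩ + 0.7084|11⟩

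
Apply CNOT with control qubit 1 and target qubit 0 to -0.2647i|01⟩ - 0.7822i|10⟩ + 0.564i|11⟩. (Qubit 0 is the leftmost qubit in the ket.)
0.564i|01⟩ - 0.7822i|10⟩ - 0.2647i|11⟩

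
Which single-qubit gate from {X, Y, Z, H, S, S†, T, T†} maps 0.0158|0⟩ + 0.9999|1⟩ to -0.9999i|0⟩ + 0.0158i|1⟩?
Y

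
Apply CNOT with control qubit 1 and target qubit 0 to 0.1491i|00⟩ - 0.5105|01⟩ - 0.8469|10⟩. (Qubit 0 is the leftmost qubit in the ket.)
0.1491i|00⟩ - 0.8469|10⟩ - 0.5105|11⟩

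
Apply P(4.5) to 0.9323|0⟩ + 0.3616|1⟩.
0.9323|0⟩ + (-0.07622 - 0.3535i)|1⟩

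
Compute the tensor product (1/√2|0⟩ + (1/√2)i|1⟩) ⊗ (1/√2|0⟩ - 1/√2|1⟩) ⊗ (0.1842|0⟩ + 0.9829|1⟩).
0.0921|000⟩ + 0.4915|001⟩ - 0.0921|010⟩ - 0.4915|011⟩ + 0.0921i|100⟩ + 0.4915i|101⟩ - 0.0921i|110⟩ - 0.4915i|111⟩

amp(|b₁b₂…⟩) = product of the factor amplitudes for bits b₁, b₂, …; only kets whose every factor amplitude is nonzero survive.
|000⟩: (1/√2)(1/√2)(0.1842) = 0.0921
|001⟩: (1/√2)(1/√2)(0.9829) = 0.4915
|010⟩: (1/√2)(-1/√2)(0.1842) = -0.0921
|011⟩: (1/√2)(-1/√2)(0.9829) = -0.4915
|100⟩: ((1/√2)i)(1/√2)(0.1842) = 0.0921i
|101⟩: ((1/√2)i)(1/√2)(0.9829) = 0.4915i
|110⟩: ((1/√2)i)(-1/√2)(0.1842) = -0.0921i
|111⟩: ((1/√2)i)(-1/√2)(0.9829) = -0.4915i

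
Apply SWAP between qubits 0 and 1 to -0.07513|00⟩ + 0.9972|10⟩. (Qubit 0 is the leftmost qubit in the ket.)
-0.07513|00⟩ + 0.9972|01⟩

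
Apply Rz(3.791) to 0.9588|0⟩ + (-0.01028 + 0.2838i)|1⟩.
(-0.3059 - 0.9087i)|0⟩ + (-0.2657 - 0.1003i)|1⟩

Rz(3.791) = [[e^(−iθ/2), 0], [0, e^(iθ/2)]] with e^(±iθ/2) = cos(θ/2) ± i·sin(θ/2); θ = 3.791, cos(θ/2) ≈ -0.319028, sin(θ/2) ≈ 0.947745.
With a = amp(|0⟩) = 0.9588 and b = amp(|1⟩) = (-0.01028 + 0.2838i):
new amp(|0⟩) = (-0.319028 - 0.947745i)·a = (-0.3059 - 0.9087i)
new amp(|1⟩) = (-0.319028 + 0.947745i)·b = (-0.2657 - 0.1003i)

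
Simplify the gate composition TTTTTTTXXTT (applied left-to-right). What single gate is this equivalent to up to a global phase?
T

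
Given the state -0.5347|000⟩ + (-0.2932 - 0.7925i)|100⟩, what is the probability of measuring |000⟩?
0.2859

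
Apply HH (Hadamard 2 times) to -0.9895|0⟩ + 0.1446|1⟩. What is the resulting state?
-0.9895|0⟩ + 0.1446|1⟩

H² = I, so an even number of Hadamards cancels: H^2 = I and the state is unchanged.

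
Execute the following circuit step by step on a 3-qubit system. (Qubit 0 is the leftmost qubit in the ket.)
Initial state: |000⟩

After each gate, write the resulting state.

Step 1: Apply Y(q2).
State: i|001⟩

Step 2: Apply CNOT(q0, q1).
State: i|001⟩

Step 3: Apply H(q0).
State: (1/√2)i|001⟩ + (1/√2)i|101⟩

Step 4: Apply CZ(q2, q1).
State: (1/√2)i|001⟩ + (1/√2)i|101⟩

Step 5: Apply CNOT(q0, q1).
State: (1/√2)i|001⟩ + (1/√2)i|111⟩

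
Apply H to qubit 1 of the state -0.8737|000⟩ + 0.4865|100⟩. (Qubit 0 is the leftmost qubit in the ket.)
-0.6178|000⟩ - 0.6178|010⟩ + 0.344|100⟩ + 0.344|110⟩

H on qubit 1 mixes each pair of kets that differ only in qubit 1: amplitudes (a, b) of (|…0…⟩, |…1…⟩) become ((a + b)/√2, (a − b)/√2). Kets absent from the input have amplitude 0.
(|000⟩, |010⟩): (a, b) = (-0.8737, 0) → (-0.6178, -0.6178)
(|100⟩, |110⟩): (a, b) = (0.4865, 0) → (0.344, 0.344)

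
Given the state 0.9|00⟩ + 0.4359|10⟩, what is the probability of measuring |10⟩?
0.19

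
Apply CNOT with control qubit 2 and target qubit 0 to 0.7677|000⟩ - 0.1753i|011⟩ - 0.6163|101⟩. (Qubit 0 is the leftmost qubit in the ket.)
0.7677|000⟩ - 0.6163|001⟩ - 0.1753i|111⟩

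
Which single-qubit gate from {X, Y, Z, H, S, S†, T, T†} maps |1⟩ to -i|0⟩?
Y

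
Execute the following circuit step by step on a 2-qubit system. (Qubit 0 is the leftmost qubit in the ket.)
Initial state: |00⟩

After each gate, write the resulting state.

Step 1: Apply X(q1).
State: |01⟩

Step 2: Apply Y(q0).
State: i|11⟩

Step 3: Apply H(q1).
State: (1/√2)i|10⟩ - (1/√2)i|11⟩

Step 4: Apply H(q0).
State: (1/2)i|00⟩ - (1/2)i|01⟩ - (1/2)i|10⟩ + (1/2)i|11⟩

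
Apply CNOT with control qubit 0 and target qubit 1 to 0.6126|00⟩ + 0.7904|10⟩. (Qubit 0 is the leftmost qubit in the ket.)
0.6126|00⟩ + 0.7904|11⟩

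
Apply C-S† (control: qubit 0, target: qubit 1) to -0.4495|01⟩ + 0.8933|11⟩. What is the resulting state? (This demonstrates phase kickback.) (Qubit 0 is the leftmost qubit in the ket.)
-0.4495|01⟩ - 0.8933i|11⟩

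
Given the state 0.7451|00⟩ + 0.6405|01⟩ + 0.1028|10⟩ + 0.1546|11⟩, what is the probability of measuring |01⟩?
0.4102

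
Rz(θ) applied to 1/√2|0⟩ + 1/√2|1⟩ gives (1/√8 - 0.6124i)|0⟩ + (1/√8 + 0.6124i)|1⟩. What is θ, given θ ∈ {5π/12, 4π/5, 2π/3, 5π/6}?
2π/3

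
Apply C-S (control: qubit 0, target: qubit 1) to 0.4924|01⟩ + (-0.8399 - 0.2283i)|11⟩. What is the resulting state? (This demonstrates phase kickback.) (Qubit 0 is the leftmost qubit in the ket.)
0.4924|01⟩ + (0.2283 - 0.8399i)|11⟩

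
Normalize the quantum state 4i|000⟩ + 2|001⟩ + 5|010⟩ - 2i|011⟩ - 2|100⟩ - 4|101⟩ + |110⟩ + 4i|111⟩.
0.4313i|000⟩ + 0.2157|001⟩ + 0.5392|010⟩ - 0.2157i|011⟩ - 0.2157|100⟩ - 0.4313|101⟩ + 0.1078|110⟩ + 0.4313i|111⟩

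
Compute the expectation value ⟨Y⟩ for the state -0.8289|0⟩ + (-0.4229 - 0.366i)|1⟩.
0.6068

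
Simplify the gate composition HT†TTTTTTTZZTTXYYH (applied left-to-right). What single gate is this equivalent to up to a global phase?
Z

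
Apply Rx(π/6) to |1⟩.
-0.2588i|0⟩ + 0.9659|1⟩

Rx(π/6) = [[cos(θ/2), −i·sin(θ/2)], [−i·sin(θ/2), cos(θ/2)]]; θ = π/6, cos(θ/2) ≈ 0.965926, sin(θ/2) ≈ 0.258819.
With a = amp(|0⟩) = 0 and b = amp(|1⟩) = 1:
new amp(|0⟩) = (0.965926)·a + (-0.258819i)·b = -0.2588i
new amp(|1⟩) = (-0.258819i)·a + (0.965926)·b = 0.9659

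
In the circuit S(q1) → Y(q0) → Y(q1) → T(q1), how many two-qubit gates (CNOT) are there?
0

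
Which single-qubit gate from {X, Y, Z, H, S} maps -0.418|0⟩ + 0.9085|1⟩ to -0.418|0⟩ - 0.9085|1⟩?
Z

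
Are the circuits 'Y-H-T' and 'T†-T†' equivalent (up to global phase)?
No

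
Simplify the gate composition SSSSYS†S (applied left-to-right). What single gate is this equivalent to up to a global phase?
Y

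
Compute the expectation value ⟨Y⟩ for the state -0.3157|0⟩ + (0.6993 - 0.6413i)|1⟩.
0.4049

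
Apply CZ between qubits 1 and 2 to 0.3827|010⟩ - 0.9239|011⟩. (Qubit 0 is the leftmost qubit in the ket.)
0.3827|010⟩ + 0.9239|011⟩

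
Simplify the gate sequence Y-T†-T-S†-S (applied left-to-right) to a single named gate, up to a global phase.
Y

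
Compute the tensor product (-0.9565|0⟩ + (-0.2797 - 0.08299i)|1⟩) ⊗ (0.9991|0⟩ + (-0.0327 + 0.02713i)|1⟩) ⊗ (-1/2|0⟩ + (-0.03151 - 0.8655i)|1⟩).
0.4778|000⟩ + (0.03011 + 0.8271i)|001⟩ + (-0.01564 + 0.01297i)|010⟩ + (-0.02345 - 0.02625i)|011⟩ + (0.1397 + 0.04146i)|100⟩ + (-0.06296 + 0.2445i)|101⟩ + (-0.005699 + 0.002437i)|110⟩ + (-0.004578 - 0.009711i)|111⟩

amp(|b₁b₂…⟩) = product of the factor amplitudes for bits b₁, b₂, …; only kets whose every factor amplitude is nonzero survive.
|000⟩: (-0.9565)(0.9991)(-1/2) = 0.4778
|001⟩: (-0.9565)(0.9991)(-0.03151 - 0.8655i) = (0.03011 + 0.8271i)
|010⟩: (-0.9565)(-0.0327 + 0.02713i)(-1/2) = (-0.01564 + 0.01297i)
|011⟩: (-0.9565)(-0.0327 + 0.02713i)(-0.03151 - 0.8655i) = (-0.02345 - 0.02625i)
|100⟩: (-0.2797 - 0.08299i)(0.9991)(-1/2) = (0.1397 + 0.04146i)
|101⟩: (-0.2797 - 0.08299i)(0.9991)(-0.03151 - 0.8655i) = (-0.06296 + 0.2445i)
|110⟩: (-0.2797 - 0.08299i)(-0.0327 + 0.02713i)(-1/2) = (-0.005699 + 0.002437i)
|111⟩: (-0.2797 - 0.08299i)(-0.0327 + 0.02713i)(-0.03151 - 0.8655i) = (-0.004578 - 0.009711i)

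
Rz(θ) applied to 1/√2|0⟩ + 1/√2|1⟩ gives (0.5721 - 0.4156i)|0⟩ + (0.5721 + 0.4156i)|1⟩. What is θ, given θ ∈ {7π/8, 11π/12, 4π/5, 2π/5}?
2π/5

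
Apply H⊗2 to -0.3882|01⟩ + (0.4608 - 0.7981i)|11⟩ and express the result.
(0.0363 - 0.3991i)|00⟩ + (-0.0363 + 0.3991i)|01⟩ + (-0.4245 + 0.3991i)|10⟩ + (0.4245 - 0.3991i)|11⟩

H⊗2 gives amp(|y⟩) = (1/2) Σ_x (−1)^(x·y) amp(|x⟩), where x·y is the number of positions in which both x and y have a 1.
|00⟩: (-0.3882 + (0.4608 - 0.7981i))/2 = (0.0363 - 0.3991i)
|01⟩: (0.3882 - (0.4608 - 0.7981i))/2 = (-0.0363 + 0.3991i)
|10⟩: (-0.3882 - (0.4608 - 0.7981i))/2 = (-0.4245 + 0.3991i)
|11⟩: (0.3882 + (0.4608 - 0.7981i))/2 = (0.4245 - 0.3991i)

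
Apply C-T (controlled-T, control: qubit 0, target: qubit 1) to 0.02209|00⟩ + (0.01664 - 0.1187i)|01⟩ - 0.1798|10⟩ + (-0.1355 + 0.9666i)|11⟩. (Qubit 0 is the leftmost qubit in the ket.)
0.02209|00⟩ + (0.01664 - 0.1187i)|01⟩ - 0.1798|10⟩ + (-0.7793 + 0.5877i)|11⟩

C-T leaves the control-|0⟩ kets |00⟩, |01⟩ unchanged and applies T to qubit 1 on the control-|1⟩ pair (|10⟩, |11⟩).
T = [[1, 0], [0, (1/√2 + (1/√2)i)]].
With a = amp(|10⟩) = -0.1798 and b = amp(|11⟩) = (-0.1355 + 0.9666i):
new amp(|10⟩) = (1)·a = -0.1798
new amp(|11⟩) = (1/√2 + (1/√2)i)·b = (-0.7793 + 0.5877i)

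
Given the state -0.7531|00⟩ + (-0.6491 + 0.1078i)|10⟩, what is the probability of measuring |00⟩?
0.5672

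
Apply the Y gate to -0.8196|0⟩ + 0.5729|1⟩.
-0.5729i|0⟩ - 0.8196i|1⟩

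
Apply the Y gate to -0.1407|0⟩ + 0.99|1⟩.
-0.99i|0⟩ - 0.1407i|1⟩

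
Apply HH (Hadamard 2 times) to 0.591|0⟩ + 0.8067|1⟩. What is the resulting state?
0.591|0⟩ + 0.8067|1⟩

H² = I, so an even number of Hadamards cancels: H^2 = I and the state is unchanged.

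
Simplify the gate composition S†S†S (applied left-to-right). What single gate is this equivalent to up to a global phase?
S†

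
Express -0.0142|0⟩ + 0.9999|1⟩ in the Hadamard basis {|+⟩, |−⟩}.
0.697|+⟩ - 0.7171|−⟩

With |ψ⟩ = α|0⟩ + β|1⟩, the Hadamard-basis coefficients are ⟨+|ψ⟩ = (α + β)/√2 and ⟨−|ψ⟩ = (α − β)/√2.
Here α = -0.0142, β = 0.9999: (α + β)/√2 = 0.697, (α − β)/√2 = -0.7171.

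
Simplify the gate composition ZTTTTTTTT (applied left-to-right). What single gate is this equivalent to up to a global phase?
Z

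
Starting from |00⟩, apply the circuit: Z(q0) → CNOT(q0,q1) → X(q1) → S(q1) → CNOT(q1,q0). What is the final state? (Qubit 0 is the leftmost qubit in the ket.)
i|11⟩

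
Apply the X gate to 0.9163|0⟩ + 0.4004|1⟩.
0.4004|0⟩ + 0.9163|1⟩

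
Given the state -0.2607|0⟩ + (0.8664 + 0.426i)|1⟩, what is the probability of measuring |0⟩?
0.06796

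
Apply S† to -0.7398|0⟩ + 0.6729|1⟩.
-0.7398|0⟩ - 0.6729i|1⟩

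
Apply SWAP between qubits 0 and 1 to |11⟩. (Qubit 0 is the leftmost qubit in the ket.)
|11⟩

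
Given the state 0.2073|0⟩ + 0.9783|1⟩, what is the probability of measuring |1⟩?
0.9571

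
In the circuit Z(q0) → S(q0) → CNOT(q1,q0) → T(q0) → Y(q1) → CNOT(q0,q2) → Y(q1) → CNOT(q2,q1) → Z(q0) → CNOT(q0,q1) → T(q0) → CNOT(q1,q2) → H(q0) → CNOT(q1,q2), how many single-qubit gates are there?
8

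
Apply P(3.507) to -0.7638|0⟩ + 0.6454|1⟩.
-0.7638|0⟩ + (-0.6028 - 0.2306i)|1⟩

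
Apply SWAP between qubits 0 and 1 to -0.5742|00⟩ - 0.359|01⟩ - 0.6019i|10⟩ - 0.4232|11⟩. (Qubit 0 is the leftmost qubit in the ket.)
-0.5742|00⟩ - 0.6019i|01⟩ - 0.359|10⟩ - 0.4232|11⟩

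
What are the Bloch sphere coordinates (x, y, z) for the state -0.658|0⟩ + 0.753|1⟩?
(-0.9909, 0, -0.134)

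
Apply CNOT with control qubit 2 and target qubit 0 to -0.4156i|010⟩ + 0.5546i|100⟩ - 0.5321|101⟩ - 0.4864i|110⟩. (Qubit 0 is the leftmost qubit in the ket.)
-0.5321|001⟩ - 0.4156i|010⟩ + 0.5546i|100⟩ - 0.4864i|110⟩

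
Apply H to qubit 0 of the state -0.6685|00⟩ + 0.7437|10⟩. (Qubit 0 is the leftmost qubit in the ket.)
0.05317|00⟩ - 0.9986|10⟩

H on qubit 0 mixes each pair of kets that differ only in qubit 0: amplitudes (a, b) of (|…0…⟩, |…1…⟩) become ((a + b)/√2, (a − b)/√2). Kets absent from the input have amplitude 0.
(|00⟩, |10⟩): (a, b) = (-0.6685, 0.7437) → (0.05317, -0.9986)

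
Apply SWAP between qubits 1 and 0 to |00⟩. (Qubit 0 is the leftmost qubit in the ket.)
|00⟩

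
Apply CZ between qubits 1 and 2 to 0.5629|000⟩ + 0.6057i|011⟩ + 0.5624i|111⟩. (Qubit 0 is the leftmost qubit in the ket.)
0.5629|000⟩ - 0.6057i|011⟩ - 0.5624i|111⟩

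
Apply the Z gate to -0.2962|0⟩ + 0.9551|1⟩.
-0.2962|0⟩ - 0.9551|1⟩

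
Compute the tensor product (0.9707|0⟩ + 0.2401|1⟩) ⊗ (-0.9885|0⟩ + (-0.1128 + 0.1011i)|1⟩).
-0.9595|00⟩ + (-0.1095 + 0.09814i)|01⟩ - 0.2373|10⟩ + (-0.02708 + 0.02427i)|11⟩

amp(|b₁b₂…⟩) = product of the factor amplitudes for bits b₁, b₂, …; only kets whose every factor amplitude is nonzero survive.
|00⟩: (0.9707)(-0.9885) = -0.9595
|01⟩: (0.9707)(-0.1128 + 0.1011i) = (-0.1095 + 0.09814i)
|10⟩: (0.2401)(-0.9885) = -0.2373
|11⟩: (0.2401)(-0.1128 + 0.1011i) = (-0.02708 + 0.02427i)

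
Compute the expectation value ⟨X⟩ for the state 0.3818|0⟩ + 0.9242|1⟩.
0.7057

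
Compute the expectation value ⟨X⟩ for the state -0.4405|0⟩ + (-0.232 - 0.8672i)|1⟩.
0.2044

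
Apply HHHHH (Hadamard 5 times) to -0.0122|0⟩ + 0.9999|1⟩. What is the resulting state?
0.6984|0⟩ - 0.7157|1⟩

H² = I, so H^5 = H: a single Hadamard. With (a, b) = (-0.0122, 0.9999), H gives ((a + b)/√2, (a − b)/√2) = (0.6984, -0.7157).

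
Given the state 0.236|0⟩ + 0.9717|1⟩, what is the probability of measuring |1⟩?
0.9442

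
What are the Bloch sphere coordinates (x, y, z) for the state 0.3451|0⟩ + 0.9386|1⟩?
(0.6478, 0, -0.7619)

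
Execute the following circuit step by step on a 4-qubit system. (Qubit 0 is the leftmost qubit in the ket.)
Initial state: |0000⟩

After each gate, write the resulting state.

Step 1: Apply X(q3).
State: |0001⟩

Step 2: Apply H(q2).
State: 1/√2|0001⟩ + 1/√2|0011⟩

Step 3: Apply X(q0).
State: 1/√2|1001⟩ + 1/√2|1011⟩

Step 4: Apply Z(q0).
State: -1/√2|1001⟩ - 1/√2|1011⟩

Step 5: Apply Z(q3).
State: 1/√2|1001⟩ + 1/√2|1011⟩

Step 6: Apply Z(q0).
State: -1/√2|1001⟩ - 1/√2|1011⟩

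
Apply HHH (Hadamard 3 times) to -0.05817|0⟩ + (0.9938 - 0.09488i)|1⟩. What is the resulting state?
(0.6616 - 0.06709i)|0⟩ + (-0.7439 + 0.06709i)|1⟩

H² = I, so H^3 = H: a single Hadamard. With (a, b) = (-0.05817, (0.9938 - 0.09488i)), H gives ((a + b)/√2, (a − b)/√2) = ((0.6616 - 0.06709i), (-0.7439 + 0.06709i)).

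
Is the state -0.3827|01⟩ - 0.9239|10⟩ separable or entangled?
Entangled

Writing the state as a|00⟩ + b|01⟩ + c|10⟩ + d|11⟩, it is a product state iff ad − bc = 0.
Here (a, b, c, d) = (0, -0.3827, -0.9239, 0): ad − bc = (0)(0) − (-0.3827)(-0.9239) = -0.3536 ≠ 0, so the state is entangled.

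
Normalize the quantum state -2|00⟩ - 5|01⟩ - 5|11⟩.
-0.2722|00⟩ - 0.6804|01⟩ - 0.6804|11⟩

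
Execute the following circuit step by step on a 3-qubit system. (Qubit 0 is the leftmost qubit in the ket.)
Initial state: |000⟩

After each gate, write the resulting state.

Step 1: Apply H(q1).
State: 1/√2|000⟩ + 1/√2|010⟩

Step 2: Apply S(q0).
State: 1/√2|000⟩ + 1/√2|010⟩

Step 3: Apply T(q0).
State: 1/√2|000⟩ + 1/√2|010⟩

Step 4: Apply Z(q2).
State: 1/√2|000⟩ + 1/√2|010⟩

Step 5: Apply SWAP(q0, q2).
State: 1/√2|000⟩ + 1/√2|010⟩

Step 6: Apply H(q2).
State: 1/2|000⟩ + 1/2|001⟩ + 1/2|010⟩ + 1/2|011⟩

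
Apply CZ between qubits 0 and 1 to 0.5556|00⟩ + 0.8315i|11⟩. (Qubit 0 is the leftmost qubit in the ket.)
0.5556|00⟩ - 0.8315i|11⟩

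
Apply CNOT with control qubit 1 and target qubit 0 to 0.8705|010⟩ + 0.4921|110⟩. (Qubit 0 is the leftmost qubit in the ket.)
0.4921|010⟩ + 0.8705|110⟩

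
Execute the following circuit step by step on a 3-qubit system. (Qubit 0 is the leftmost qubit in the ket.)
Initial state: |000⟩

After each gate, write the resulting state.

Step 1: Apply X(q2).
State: |001⟩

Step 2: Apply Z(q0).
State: |001⟩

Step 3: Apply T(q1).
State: |001⟩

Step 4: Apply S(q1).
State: |001⟩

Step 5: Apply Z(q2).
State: -|001⟩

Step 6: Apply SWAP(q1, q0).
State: -|001⟩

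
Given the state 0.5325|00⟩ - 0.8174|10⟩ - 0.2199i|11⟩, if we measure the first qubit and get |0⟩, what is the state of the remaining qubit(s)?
|0⟩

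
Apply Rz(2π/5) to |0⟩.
(0.809 - 0.5878i)|0⟩

Rz(2π/5) = [[e^(−iθ/2), 0], [0, e^(iθ/2)]] with e^(±iθ/2) = cos(θ/2) ± i·sin(θ/2); θ = 2π/5, cos(θ/2) ≈ 0.809017, sin(θ/2) ≈ 0.587785.
With a = amp(|0⟩) = 1 and b = amp(|1⟩) = 0:
new amp(|0⟩) = (0.809017 - 0.587785i)·a = (0.809 - 0.5878i)
new amp(|1⟩) = (0.809017 + 0.587785i)·b = 0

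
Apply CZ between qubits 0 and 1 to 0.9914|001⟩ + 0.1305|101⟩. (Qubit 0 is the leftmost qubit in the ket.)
0.9914|001⟩ + 0.1305|101⟩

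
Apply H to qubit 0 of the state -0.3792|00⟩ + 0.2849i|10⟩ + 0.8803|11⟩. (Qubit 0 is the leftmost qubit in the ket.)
(-0.2681 + 0.2015i)|00⟩ + 0.6225|01⟩ + (-0.2681 - 0.2015i)|10⟩ - 0.6225|11⟩

H on qubit 0 mixes each pair of kets that differ only in qubit 0: amplitudes (a, b) of (|…0…⟩, |…1…⟩) become ((a + b)/√2, (a − b)/√2). Kets absent from the input have amplitude 0.
(|00⟩, |10⟩): (a, b) = (-0.3792, 0.2849i) → ((-0.2681 + 0.2015i), (-0.2681 - 0.2015i))
(|01⟩, |11⟩): (a, b) = (0, 0.8803) → (0.6225, -0.6225)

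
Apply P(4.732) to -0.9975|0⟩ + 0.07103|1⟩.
-0.9975|0⟩ + (0.001393 - 0.07102i)|1⟩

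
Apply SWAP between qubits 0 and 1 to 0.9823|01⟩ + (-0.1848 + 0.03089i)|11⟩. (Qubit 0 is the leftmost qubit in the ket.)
0.9823|10⟩ + (-0.1848 + 0.03089i)|11⟩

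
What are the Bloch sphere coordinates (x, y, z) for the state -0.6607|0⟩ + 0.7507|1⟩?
(-0.992, 0, -0.127)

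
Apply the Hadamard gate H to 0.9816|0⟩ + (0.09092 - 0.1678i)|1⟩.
(0.7584 - 0.1187i)|0⟩ + (0.6298 + 0.1187i)|1⟩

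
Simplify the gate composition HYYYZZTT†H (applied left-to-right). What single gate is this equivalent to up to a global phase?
Y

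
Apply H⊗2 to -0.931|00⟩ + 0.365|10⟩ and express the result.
-0.283|00⟩ - 0.283|01⟩ - 0.648|10⟩ - 0.648|11⟩

H⊗2 gives amp(|y⟩) = (1/2) Σ_x (−1)^(x·y) amp(|x⟩), where x·y is the number of positions in which both x and y have a 1.
|00⟩: (-0.931 + 0.365)/2 = -0.283
|01⟩: (-0.931 + 0.365)/2 = -0.283
|10⟩: (-0.931 - 0.365)/2 = -0.648
|11⟩: (-0.931 - 0.365)/2 = -0.648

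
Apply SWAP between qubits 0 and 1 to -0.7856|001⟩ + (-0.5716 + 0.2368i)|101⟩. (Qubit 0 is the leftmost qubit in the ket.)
-0.7856|001⟩ + (-0.5716 + 0.2368i)|011⟩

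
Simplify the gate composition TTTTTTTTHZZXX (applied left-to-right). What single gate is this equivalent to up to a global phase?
H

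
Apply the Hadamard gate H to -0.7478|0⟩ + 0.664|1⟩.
-0.05926|0⟩ - 0.9983|1⟩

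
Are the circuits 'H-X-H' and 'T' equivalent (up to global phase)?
No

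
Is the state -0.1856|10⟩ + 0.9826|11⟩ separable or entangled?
Separable

Writing the state as a|00⟩ + b|01⟩ + c|10⟩ + d|11⟩, it is a product state iff ad − bc = 0.
Here (a, b, c, d) = (0, 0, -0.1856, 0.9826): ad − bc = (0)(0.9826) − (0)(-0.1856) = 0, so the state is separable.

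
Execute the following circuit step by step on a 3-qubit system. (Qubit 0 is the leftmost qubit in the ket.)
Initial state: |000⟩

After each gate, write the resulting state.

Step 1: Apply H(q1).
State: 1/√2|000⟩ + 1/√2|010⟩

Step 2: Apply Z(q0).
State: 1/√2|000⟩ + 1/√2|010⟩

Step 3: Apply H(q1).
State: |000⟩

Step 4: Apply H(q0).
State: 1/√2|000⟩ + 1/√2|100⟩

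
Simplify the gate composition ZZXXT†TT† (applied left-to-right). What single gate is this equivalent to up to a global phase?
T†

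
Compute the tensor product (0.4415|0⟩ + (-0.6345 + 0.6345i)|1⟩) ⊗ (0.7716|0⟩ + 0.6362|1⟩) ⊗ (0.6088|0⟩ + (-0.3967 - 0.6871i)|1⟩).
0.2074|000⟩ + (-0.1351 - 0.2341i)|001⟩ + 0.171|010⟩ + (-0.1114 - 0.193i)|011⟩ + (-0.2981 + 0.2981i)|100⟩ + (0.5306 + 0.1422i)|101⟩ + (-0.2458 + 0.2458i)|110⟩ + (0.4375 + 0.1172i)|111⟩

amp(|b₁b₂…⟩) = product of the factor amplitudes for bits b₁, b₂, …; only kets whose every factor amplitude is nonzero survive.
|000⟩: (0.4415)(0.7716)(0.6088) = 0.2074
|001⟩: (0.4415)(0.7716)(-0.3967 - 0.6871i) = (-0.1351 - 0.2341i)
|010⟩: (0.4415)(0.6362)(0.6088) = 0.171
|011⟩: (0.4415)(0.6362)(-0.3967 - 0.6871i) = (-0.1114 - 0.193i)
|100⟩: (-0.6345 + 0.6345i)(0.7716)(0.6088) = (-0.2981 + 0.2981i)
|101⟩: (-0.6345 + 0.6345i)(0.7716)(-0.3967 - 0.6871i) = (0.5306 + 0.1422i)
|110⟩: (-0.6345 + 0.6345i)(0.6362)(0.6088) = (-0.2458 + 0.2458i)
|111⟩: (-0.6345 + 0.6345i)(0.6362)(-0.3967 - 0.6871i) = (0.4375 + 0.1172i)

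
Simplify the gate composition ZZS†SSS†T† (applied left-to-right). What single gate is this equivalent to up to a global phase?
T†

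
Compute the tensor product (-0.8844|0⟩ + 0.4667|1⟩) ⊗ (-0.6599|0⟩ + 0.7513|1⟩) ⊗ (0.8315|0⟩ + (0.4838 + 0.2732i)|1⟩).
0.4853|000⟩ + (0.2824 + 0.1594i)|001⟩ - 0.5525|010⟩ + (-0.3215 - 0.1815i)|011⟩ - 0.2561|100⟩ + (-0.149 - 0.08414i)|101⟩ + 0.2916|110⟩ + (0.1696 + 0.09579i)|111⟩

amp(|b₁b₂…⟩) = product of the factor amplitudes for bits b₁, b₂, …; only kets whose every factor amplitude is nonzero survive.
|000⟩: (-0.8844)(-0.6599)(0.8315) = 0.4853
|001⟩: (-0.8844)(-0.6599)(0.4838 + 0.2732i) = (0.2824 + 0.1594i)
|010⟩: (-0.8844)(0.7513)(0.8315) = -0.5525
|011⟩: (-0.8844)(0.7513)(0.4838 + 0.2732i) = (-0.3215 - 0.1815i)
|100⟩: (0.4667)(-0.6599)(0.8315) = -0.2561
|101⟩: (0.4667)(-0.6599)(0.4838 + 0.2732i) = (-0.149 - 0.08414i)
|110⟩: (0.4667)(0.7513)(0.8315) = 0.2916
|111⟩: (0.4667)(0.7513)(0.4838 + 0.2732i) = (0.1696 + 0.09579i)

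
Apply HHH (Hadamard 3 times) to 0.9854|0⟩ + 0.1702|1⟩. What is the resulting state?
0.8171|0⟩ + 0.5764|1⟩

H² = I, so H^3 = H: a single Hadamard. With (a, b) = (0.9854, 0.1702), H gives ((a + b)/√2, (a − b)/√2) = (0.8171, 0.5764).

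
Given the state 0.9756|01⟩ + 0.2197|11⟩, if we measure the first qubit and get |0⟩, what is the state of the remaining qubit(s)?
|1⟩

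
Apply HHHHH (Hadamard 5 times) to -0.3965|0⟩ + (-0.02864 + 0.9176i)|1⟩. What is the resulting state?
(-0.3006 + 0.6488i)|0⟩ + (-0.2601 - 0.6488i)|1⟩

H² = I, so H^5 = H: a single Hadamard. With (a, b) = (-0.3965, (-0.02864 + 0.9176i)), H gives ((a + b)/√2, (a − b)/√2) = ((-0.3006 + 0.6488i), (-0.2601 - 0.6488i)).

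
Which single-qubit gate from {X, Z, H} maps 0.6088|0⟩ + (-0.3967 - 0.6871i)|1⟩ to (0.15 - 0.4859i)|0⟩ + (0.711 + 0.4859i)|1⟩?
H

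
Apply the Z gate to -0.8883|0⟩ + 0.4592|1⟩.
-0.8883|0⟩ - 0.4592|1⟩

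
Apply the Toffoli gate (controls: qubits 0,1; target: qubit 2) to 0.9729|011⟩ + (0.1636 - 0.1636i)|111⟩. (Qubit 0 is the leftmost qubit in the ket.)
0.9729|011⟩ + (0.1636 - 0.1636i)|110⟩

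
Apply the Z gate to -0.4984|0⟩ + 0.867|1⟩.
-0.4984|0⟩ - 0.867|1⟩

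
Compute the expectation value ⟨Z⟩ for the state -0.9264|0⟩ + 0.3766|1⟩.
0.7164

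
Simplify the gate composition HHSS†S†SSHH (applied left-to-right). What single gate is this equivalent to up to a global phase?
S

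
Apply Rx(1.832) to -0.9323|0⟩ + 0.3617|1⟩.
(-0.5678 - 0.2869i)|0⟩ + (0.2203 + 0.7395i)|1⟩

Rx(1.832) = [[cos(θ/2), −i·sin(θ/2)], [−i·sin(θ/2), cos(θ/2)]]; θ = 1.832, cos(θ/2) ≈ 0.608998, sin(θ/2) ≈ 0.793172.
With a = amp(|0⟩) = -0.9323 and b = amp(|1⟩) = 0.3617:
new amp(|0⟩) = (0.608998)·a + (-0.793172i)·b = (-0.5678 - 0.2869i)
new amp(|1⟩) = (-0.793172i)·a + (0.608998)·b = (0.2203 + 0.7395i)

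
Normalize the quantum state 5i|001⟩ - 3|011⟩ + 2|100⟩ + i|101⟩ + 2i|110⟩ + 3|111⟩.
0.6934i|001⟩ - 0.416|011⟩ + 0.2774|100⟩ + 0.1387i|101⟩ + 0.2774i|110⟩ + 0.416|111⟩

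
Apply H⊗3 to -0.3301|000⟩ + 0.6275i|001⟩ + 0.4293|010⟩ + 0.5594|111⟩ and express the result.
(0.2329 + 0.2219i)|000⟩ + (-0.1627 - 0.2219i)|001⟩ + (-0.4663 + 0.2219i)|010⟩ + (-0.07071 - 0.2219i)|011⟩ + (-0.1627 + 0.2219i)|100⟩ + (0.2329 - 0.2219i)|101⟩ + (-0.07071 + 0.2219i)|110⟩ + (-0.4663 - 0.2219i)|111⟩

H⊗3 gives amp(|y⟩) = (1/2√2) Σ_x (−1)^(x·y) amp(|x⟩), where x·y is the number of positions in which both x and y have a 1.
|000⟩: (-0.3301 + 0.6275i + 0.4293 + 0.5594)/(2√2) = (0.2329 + 0.2219i)
|001⟩: (-0.3301 - 0.6275i + 0.4293 - 0.5594)/(2√2) = (-0.1627 - 0.2219i)
|010⟩: (-0.3301 + 0.6275i - 0.4293 - 0.5594)/(2√2) = (-0.4663 + 0.2219i)
|011⟩: (-0.3301 - 0.6275i - 0.4293 + 0.5594)/(2√2) = (-0.07071 - 0.2219i)
|100⟩: (-0.3301 + 0.6275i + 0.4293 - 0.5594)/(2√2) = (-0.1627 + 0.2219i)
|101⟩: (-0.3301 - 0.6275i + 0.4293 + 0.5594)/(2√2) = (0.2329 - 0.2219i)
|110⟩: (-0.3301 + 0.6275i - 0.4293 + 0.5594)/(2√2) = (-0.07071 + 0.2219i)
|111⟩: (-0.3301 - 0.6275i - 0.4293 - 0.5594)/(2√2) = (-0.4663 - 0.2219i)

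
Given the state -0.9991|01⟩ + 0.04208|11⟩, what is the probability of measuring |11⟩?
0.001771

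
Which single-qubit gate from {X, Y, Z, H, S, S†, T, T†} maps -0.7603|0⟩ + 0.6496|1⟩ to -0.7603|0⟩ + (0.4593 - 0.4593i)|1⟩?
T†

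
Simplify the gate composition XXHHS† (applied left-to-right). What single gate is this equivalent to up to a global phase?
S†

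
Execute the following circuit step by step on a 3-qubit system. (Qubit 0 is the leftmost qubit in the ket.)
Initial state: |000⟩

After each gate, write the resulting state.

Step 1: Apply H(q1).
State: 1/√2|000⟩ + 1/√2|010⟩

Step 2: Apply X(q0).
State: 1/√2|100⟩ + 1/√2|110⟩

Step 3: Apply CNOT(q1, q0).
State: 1/√2|010⟩ + 1/√2|100⟩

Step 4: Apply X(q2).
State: 1/√2|011⟩ + 1/√2|101⟩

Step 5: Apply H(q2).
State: 1/2|010⟩ - 1/2|011⟩ + 1/2|100⟩ - 1/2|101⟩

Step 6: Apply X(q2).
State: -1/2|010⟩ + 1/2|011⟩ - 1/2|100⟩ + 1/2|101⟩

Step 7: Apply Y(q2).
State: -(1/2)i|010⟩ - (1/2)i|011⟩ - (1/2)i|100⟩ - (1/2)i|101⟩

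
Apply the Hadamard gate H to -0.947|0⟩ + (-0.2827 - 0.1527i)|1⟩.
(-0.8695 - 0.108i)|0⟩ + (-0.4697 + 0.108i)|1⟩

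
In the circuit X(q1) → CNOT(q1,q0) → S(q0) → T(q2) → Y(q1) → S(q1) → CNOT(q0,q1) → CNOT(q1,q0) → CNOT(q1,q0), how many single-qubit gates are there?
5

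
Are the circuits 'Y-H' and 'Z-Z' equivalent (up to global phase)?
No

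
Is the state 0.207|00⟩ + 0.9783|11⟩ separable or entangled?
Entangled

Writing the state as a|00⟩ + b|01⟩ + c|10⟩ + d|11⟩, it is a product state iff ad − bc = 0.
Here (a, b, c, d) = (0.207, 0, 0, 0.9783): ad − bc = (0.207)(0.9783) − (0)(0) = 0.2025 ≠ 0, so the state is entangled.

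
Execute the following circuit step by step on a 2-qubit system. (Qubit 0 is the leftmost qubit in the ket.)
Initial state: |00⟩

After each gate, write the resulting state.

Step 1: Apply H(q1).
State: 1/√2|00⟩ + 1/√2|01⟩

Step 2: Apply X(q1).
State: 1/√2|00⟩ + 1/√2|01⟩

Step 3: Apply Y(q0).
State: (1/√2)i|10⟩ + (1/√2)i|11⟩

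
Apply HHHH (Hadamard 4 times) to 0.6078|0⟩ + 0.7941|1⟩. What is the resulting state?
0.6078|0⟩ + 0.7941|1⟩

H² = I, so an even number of Hadamards cancels: H^4 = I and the state is unchanged.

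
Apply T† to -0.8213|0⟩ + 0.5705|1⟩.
-0.8213|0⟩ + (0.4034 - 0.4034i)|1⟩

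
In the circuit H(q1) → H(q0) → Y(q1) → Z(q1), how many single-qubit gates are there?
4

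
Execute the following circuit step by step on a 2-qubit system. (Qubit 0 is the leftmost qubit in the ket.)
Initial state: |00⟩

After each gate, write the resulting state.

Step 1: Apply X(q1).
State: |01⟩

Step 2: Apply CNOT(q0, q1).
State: |01⟩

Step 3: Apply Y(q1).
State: -i|00⟩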